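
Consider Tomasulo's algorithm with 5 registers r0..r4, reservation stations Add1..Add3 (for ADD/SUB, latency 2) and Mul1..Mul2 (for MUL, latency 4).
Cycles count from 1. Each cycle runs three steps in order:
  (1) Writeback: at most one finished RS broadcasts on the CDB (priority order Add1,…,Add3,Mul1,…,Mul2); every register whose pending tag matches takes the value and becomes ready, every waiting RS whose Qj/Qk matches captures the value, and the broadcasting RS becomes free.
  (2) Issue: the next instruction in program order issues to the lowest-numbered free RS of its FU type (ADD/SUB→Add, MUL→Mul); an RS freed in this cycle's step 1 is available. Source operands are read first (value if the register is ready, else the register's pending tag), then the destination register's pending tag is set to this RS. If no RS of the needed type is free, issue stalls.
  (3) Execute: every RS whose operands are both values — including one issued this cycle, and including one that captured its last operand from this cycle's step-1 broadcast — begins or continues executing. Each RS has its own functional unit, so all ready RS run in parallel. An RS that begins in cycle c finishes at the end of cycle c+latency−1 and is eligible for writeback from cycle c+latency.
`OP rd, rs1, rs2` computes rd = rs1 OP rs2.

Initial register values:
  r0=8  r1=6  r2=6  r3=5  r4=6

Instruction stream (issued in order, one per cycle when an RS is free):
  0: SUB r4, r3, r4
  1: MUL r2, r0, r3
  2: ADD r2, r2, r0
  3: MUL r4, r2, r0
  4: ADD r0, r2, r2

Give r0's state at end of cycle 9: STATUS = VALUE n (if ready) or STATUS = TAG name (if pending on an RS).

c1: issue SUB r4<-Add1 | r0:8,r1:6,r2:6,r3:5,r4:Add1
c2: issue MUL r2<-Mul1 | r0:8,r1:6,r2:Mul1,r3:5,r4:Add1
c3: CDB Add1=-1; issue ADD r2<-Add1 | r0:8,r1:6,r2:Add1,r3:5,r4:-1
c4: issue MUL r4<-Mul2 | r0:8,r1:6,r2:Add1,r3:5,r4:Mul2
c5: issue ADD r0<-Add2 | r0:Add2,r1:6,r2:Add1,r3:5,r4:Mul2
c6: CDB Mul1=40 | r0:Add2,r1:6,r2:Add1,r3:5,r4:Mul2
c7: - | r0:Add2,r1:6,r2:Add1,r3:5,r4:Mul2
c8: CDB Add1=48 | r0:Add2,r1:6,r2:48,r3:5,r4:Mul2
c9: - | r0:Add2,r1:6,r2:48,r3:5,r4:Mul2

STATUS = TAG Add2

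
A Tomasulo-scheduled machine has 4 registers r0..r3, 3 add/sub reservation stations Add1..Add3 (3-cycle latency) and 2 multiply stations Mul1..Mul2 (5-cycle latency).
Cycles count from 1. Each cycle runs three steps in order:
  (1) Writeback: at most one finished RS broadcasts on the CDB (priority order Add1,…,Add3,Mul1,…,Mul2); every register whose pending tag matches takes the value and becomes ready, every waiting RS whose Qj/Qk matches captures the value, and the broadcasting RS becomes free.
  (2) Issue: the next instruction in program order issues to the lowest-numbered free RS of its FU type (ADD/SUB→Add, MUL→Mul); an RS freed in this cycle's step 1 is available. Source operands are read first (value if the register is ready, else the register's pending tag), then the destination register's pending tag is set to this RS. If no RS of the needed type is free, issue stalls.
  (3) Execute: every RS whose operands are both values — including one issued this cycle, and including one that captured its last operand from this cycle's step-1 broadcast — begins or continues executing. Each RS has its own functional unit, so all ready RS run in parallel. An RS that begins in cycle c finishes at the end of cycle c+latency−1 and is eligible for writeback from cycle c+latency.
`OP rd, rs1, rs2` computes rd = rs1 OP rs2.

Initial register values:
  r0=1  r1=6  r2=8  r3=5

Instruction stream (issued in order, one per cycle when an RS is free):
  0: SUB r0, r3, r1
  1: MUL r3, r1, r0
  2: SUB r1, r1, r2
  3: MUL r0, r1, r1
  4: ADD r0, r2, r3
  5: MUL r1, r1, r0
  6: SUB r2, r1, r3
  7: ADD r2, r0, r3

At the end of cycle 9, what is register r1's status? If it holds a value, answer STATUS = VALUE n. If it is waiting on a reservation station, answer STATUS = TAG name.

STATUS = TAG Mul1

cycle 1: issue SUB r0<-Add1 // r0:Add1,r1:6,r2:8,r3:5
cycle 2: issue MUL r3<-Mul1 // r0:Add1,r1:6,r2:8,r3:Mul1
cycle 3: issue SUB r1<-Add2 // r0:Add1,r1:Add2,r2:8,r3:Mul1
cycle 4: CDB Add1=-1; issue MUL r0<-Mul2 // r0:Mul2,r1:Add2,r2:8,r3:Mul1
cycle 5: issue ADD r0<-Add1 // r0:Add1,r1:Add2,r2:8,r3:Mul1
cycle 6: CDB Add2=-2; stall // r0:Add1,r1:-2,r2:8,r3:Mul1
cycle 7: stall // r0:Add1,r1:-2,r2:8,r3:Mul1
cycle 8: stall // r0:Add1,r1:-2,r2:8,r3:Mul1
cycle 9: CDB Mul1=-6; issue MUL r1<-Mul1 // r0:Add1,r1:Mul1,r2:8,r3:-6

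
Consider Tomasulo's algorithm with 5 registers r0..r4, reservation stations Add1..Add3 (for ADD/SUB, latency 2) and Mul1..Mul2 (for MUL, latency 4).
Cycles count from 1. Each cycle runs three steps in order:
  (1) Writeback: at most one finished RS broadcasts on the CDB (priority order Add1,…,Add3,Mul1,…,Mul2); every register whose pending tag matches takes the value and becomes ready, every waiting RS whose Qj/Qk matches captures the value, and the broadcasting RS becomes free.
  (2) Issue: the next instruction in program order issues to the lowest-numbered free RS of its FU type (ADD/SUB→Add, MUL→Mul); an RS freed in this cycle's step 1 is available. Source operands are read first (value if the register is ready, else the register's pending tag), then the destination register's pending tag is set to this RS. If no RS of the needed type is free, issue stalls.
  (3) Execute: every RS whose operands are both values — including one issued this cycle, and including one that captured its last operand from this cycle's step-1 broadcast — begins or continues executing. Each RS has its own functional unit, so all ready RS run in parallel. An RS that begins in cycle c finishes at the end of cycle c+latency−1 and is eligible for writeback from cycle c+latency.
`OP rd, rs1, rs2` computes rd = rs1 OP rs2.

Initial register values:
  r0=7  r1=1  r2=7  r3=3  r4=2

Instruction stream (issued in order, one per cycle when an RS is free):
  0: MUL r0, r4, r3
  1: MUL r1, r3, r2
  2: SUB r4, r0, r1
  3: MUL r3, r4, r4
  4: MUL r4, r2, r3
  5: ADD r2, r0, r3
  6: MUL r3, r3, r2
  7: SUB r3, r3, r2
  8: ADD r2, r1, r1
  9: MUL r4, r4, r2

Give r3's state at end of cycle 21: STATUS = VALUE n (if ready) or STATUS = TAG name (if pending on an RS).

cycle 1: issue MUL r0<-Mul1 // r0:Mul1,r1:1,r2:7,r3:3,r4:2
cycle 2: issue MUL r1<-Mul2 // r0:Mul1,r1:Mul2,r2:7,r3:3,r4:2
cycle 3: issue SUB r4<-Add1 // r0:Mul1,r1:Mul2,r2:7,r3:3,r4:Add1
cycle 4: stall // r0:Mul1,r1:Mul2,r2:7,r3:3,r4:Add1
cycle 5: CDB Mul1=6; issue MUL r3<-Mul1 // r0:6,r1:Mul2,r2:7,r3:Mul1,r4:Add1
cycle 6: CDB Mul2=21; issue MUL r4<-Mul2 // r0:6,r1:21,r2:7,r3:Mul1,r4:Mul2
cycle 7: issue ADD r2<-Add2 // r0:6,r1:21,r2:Add2,r3:Mul1,r4:Mul2
cycle 8: CDB Add1=-15; stall // r0:6,r1:21,r2:Add2,r3:Mul1,r4:Mul2
cycle 9: stall // r0:6,r1:21,r2:Add2,r3:Mul1,r4:Mul2
cycle 10: stall // r0:6,r1:21,r2:Add2,r3:Mul1,r4:Mul2
cycle 11: stall // r0:6,r1:21,r2:Add2,r3:Mul1,r4:Mul2
cycle 12: CDB Mul1=225; issue MUL r3<-Mul1 // r0:6,r1:21,r2:Add2,r3:Mul1,r4:Mul2
cycle 13: issue SUB r3<-Add1 // r0:6,r1:21,r2:Add2,r3:Add1,r4:Mul2
cycle 14: CDB Add2=231; issue ADD r2<-Add2 // r0:6,r1:21,r2:Add2,r3:Add1,r4:Mul2
cycle 15: stall // r0:6,r1:21,r2:Add2,r3:Add1,r4:Mul2
cycle 16: CDB Add2=42; stall // r0:6,r1:21,r2:42,r3:Add1,r4:Mul2
cycle 17: CDB Mul2=1575; issue MUL r4<-Mul2 // r0:6,r1:21,r2:42,r3:Add1,r4:Mul2
cycle 18: CDB Mul1=51975 // r0:6,r1:21,r2:42,r3:Add1,r4:Mul2
cycle 19: - // r0:6,r1:21,r2:42,r3:Add1,r4:Mul2
cycle 20: CDB Add1=51744 // r0:6,r1:21,r2:42,r3:51744,r4:Mul2
cycle 21: CDB Mul2=66150 // r0:6,r1:21,r2:42,r3:51744,r4:66150

STATUS = VALUE 51744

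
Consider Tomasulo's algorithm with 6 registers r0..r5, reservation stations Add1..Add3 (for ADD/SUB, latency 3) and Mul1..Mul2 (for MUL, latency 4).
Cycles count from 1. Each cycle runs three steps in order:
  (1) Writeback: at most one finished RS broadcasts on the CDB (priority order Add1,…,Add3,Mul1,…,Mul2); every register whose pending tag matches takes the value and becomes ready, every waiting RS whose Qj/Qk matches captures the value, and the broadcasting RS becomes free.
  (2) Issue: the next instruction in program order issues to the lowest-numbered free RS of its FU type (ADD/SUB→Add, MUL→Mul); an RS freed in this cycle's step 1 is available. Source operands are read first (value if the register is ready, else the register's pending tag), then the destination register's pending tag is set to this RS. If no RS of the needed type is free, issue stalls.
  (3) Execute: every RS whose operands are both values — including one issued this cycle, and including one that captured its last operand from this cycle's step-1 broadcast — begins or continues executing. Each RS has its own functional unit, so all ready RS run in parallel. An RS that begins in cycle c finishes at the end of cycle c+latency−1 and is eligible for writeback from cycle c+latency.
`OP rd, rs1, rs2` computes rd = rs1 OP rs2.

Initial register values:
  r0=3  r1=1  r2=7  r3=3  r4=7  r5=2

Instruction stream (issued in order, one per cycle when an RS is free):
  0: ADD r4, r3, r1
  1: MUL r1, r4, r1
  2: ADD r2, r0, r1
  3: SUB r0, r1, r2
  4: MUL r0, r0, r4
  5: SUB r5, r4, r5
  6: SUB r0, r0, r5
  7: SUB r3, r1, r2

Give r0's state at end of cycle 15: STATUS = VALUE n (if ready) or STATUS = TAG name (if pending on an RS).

cycle 1: issue ADD r4<-Add1 // r0:3,r1:1,r2:7,r3:3,r4:Add1,r5:2
cycle 2: issue MUL r1<-Mul1 // r0:3,r1:Mul1,r2:7,r3:3,r4:Add1,r5:2
cycle 3: issue ADD r2<-Add2 // r0:3,r1:Mul1,r2:Add2,r3:3,r4:Add1,r5:2
cycle 4: CDB Add1=4; issue SUB r0<-Add1 // r0:Add1,r1:Mul1,r2:Add2,r3:3,r4:4,r5:2
cycle 5: issue MUL r0<-Mul2 // r0:Mul2,r1:Mul1,r2:Add2,r3:3,r4:4,r5:2
cycle 6: issue SUB r5<-Add3 // r0:Mul2,r1:Mul1,r2:Add2,r3:3,r4:4,r5:Add3
cycle 7: stall // r0:Mul2,r1:Mul1,r2:Add2,r3:3,r4:4,r5:Add3
cycle 8: CDB Mul1=4; stall // r0:Mul2,r1:4,r2:Add2,r3:3,r4:4,r5:Add3
cycle 9: CDB Add3=2; issue SUB r0<-Add3 // r0:Add3,r1:4,r2:Add2,r3:3,r4:4,r5:2
cycle 10: stall // r0:Add3,r1:4,r2:Add2,r3:3,r4:4,r5:2
cycle 11: CDB Add2=7; issue SUB r3<-Add2 // r0:Add3,r1:4,r2:7,r3:Add2,r4:4,r5:2
cycle 12: - // r0:Add3,r1:4,r2:7,r3:Add2,r4:4,r5:2
cycle 13: - // r0:Add3,r1:4,r2:7,r3:Add2,r4:4,r5:2
cycle 14: CDB Add1=-3 // r0:Add3,r1:4,r2:7,r3:Add2,r4:4,r5:2
cycle 15: CDB Add2=-3 // r0:Add3,r1:4,r2:7,r3:-3,r4:4,r5:2

STATUS = TAG Add3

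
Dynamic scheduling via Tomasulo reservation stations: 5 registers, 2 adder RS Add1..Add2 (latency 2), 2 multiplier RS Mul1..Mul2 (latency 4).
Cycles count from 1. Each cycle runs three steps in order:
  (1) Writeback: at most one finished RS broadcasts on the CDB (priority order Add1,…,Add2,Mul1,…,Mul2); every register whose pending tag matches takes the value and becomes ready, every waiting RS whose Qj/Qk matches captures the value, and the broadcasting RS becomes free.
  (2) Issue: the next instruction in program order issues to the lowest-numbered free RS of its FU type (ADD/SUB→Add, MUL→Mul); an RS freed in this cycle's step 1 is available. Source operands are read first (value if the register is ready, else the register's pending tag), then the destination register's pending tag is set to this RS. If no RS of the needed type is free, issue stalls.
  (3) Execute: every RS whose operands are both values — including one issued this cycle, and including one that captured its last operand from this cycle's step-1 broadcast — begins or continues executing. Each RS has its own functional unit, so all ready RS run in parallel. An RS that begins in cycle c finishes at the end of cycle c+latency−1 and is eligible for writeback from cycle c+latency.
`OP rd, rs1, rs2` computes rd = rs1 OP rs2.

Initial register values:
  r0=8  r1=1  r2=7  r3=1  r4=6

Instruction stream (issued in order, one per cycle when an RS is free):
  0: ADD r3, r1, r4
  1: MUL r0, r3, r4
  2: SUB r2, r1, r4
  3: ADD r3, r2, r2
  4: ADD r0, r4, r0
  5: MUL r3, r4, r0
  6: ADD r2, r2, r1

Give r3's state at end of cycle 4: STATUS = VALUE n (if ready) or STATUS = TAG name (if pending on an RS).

STATUS = TAG Add2

  c1: issue ADD r3<-Add1  regs: r0:8,r1:1,r2:7,r3:Add1,r4:6
  c2: issue MUL r0<-Mul1  regs: r0:Mul1,r1:1,r2:7,r3:Add1,r4:6
  c3: CDB Add1=7; issue SUB r2<-Add1  regs: r0:Mul1,r1:1,r2:Add1,r3:7,r4:6
  c4: issue ADD r3<-Add2  regs: r0:Mul1,r1:1,r2:Add1,r3:Add2,r4:6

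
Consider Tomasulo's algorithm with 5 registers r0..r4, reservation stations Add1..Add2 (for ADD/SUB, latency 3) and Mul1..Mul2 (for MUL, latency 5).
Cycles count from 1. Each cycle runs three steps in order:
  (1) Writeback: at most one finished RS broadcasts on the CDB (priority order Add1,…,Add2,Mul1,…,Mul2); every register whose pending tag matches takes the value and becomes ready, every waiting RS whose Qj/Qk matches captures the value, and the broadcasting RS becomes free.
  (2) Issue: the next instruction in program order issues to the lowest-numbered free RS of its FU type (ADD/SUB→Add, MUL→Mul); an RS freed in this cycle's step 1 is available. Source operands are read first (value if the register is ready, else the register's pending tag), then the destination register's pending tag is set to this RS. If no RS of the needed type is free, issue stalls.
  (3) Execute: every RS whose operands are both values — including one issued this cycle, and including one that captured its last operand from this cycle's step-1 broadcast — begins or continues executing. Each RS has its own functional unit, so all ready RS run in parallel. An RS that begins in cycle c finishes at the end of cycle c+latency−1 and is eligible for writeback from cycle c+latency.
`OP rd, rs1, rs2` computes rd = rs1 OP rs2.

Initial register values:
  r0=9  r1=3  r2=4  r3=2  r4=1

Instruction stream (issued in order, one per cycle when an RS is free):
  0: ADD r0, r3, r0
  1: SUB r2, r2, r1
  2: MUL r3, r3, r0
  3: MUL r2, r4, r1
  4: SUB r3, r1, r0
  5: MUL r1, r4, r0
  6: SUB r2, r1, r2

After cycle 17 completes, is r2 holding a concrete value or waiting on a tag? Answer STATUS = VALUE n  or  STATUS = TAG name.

  c1: issue ADD r0<-Add1  regs: r0:Add1,r1:3,r2:4,r3:2,r4:1
  c2: issue SUB r2<-Add2  regs: r0:Add1,r1:3,r2:Add2,r3:2,r4:1
  c3: issue MUL r3<-Mul1  regs: r0:Add1,r1:3,r2:Add2,r3:Mul1,r4:1
  c4: CDB Add1=11; issue MUL r2<-Mul2  regs: r0:11,r1:3,r2:Mul2,r3:Mul1,r4:1
  c5: CDB Add2=1; issue SUB r3<-Add1  regs: r0:11,r1:3,r2:Mul2,r3:Add1,r4:1
  c6: stall  regs: r0:11,r1:3,r2:Mul2,r3:Add1,r4:1
  c7: stall  regs: r0:11,r1:3,r2:Mul2,r3:Add1,r4:1
  c8: CDB Add1=-8; stall  regs: r0:11,r1:3,r2:Mul2,r3:-8,r4:1
  c9: CDB Mul1=22; issue MUL r1<-Mul1  regs: r0:11,r1:Mul1,r2:Mul2,r3:-8,r4:1
  c10: CDB Mul2=3; issue SUB r2<-Add1  regs: r0:11,r1:Mul1,r2:Add1,r3:-8,r4:1
  c11: -  regs: r0:11,r1:Mul1,r2:Add1,r3:-8,r4:1
  c12: -  regs: r0:11,r1:Mul1,r2:Add1,r3:-8,r4:1
  c13: -  regs: r0:11,r1:Mul1,r2:Add1,r3:-8,r4:1
  c14: CDB Mul1=11  regs: r0:11,r1:11,r2:Add1,r3:-8,r4:1
  c15: -  regs: r0:11,r1:11,r2:Add1,r3:-8,r4:1
  c16: -  regs: r0:11,r1:11,r2:Add1,r3:-8,r4:1
  c17: CDB Add1=8  regs: r0:11,r1:11,r2:8,r3:-8,r4:1

STATUS = VALUE 8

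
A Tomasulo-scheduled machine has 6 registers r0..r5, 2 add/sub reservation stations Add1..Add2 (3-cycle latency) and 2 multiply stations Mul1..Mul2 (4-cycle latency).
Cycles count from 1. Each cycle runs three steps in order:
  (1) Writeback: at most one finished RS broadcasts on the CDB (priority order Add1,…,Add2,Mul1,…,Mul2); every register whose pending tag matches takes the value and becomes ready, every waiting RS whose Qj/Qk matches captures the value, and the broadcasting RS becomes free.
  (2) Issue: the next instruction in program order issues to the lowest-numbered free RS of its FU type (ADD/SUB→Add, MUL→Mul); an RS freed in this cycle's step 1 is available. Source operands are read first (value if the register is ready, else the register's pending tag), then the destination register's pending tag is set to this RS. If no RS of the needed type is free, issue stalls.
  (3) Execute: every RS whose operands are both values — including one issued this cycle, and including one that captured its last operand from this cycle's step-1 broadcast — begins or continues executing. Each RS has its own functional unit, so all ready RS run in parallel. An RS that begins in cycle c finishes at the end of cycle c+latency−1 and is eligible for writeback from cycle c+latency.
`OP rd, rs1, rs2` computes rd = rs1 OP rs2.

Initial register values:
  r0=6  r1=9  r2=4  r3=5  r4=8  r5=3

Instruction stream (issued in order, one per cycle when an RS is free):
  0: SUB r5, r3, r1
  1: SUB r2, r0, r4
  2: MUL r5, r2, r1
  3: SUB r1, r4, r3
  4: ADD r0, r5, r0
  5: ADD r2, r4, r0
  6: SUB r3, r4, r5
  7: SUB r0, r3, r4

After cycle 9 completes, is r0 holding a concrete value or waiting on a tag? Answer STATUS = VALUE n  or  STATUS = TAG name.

STATUS = TAG Add2

cycle 1: issue SUB r5<-Add1 // r0:6,r1:9,r2:4,r3:5,r4:8,r5:Add1
cycle 2: issue SUB r2<-Add2 // r0:6,r1:9,r2:Add2,r3:5,r4:8,r5:Add1
cycle 3: issue MUL r5<-Mul1 // r0:6,r1:9,r2:Add2,r3:5,r4:8,r5:Mul1
cycle 4: CDB Add1=-4; issue SUB r1<-Add1 // r0:6,r1:Add1,r2:Add2,r3:5,r4:8,r5:Mul1
cycle 5: CDB Add2=-2; issue ADD r0<-Add2 // r0:Add2,r1:Add1,r2:-2,r3:5,r4:8,r5:Mul1
cycle 6: stall // r0:Add2,r1:Add1,r2:-2,r3:5,r4:8,r5:Mul1
cycle 7: CDB Add1=3; issue ADD r2<-Add1 // r0:Add2,r1:3,r2:Add1,r3:5,r4:8,r5:Mul1
cycle 8: stall // r0:Add2,r1:3,r2:Add1,r3:5,r4:8,r5:Mul1
cycle 9: CDB Mul1=-18; stall // r0:Add2,r1:3,r2:Add1,r3:5,r4:8,r5:-18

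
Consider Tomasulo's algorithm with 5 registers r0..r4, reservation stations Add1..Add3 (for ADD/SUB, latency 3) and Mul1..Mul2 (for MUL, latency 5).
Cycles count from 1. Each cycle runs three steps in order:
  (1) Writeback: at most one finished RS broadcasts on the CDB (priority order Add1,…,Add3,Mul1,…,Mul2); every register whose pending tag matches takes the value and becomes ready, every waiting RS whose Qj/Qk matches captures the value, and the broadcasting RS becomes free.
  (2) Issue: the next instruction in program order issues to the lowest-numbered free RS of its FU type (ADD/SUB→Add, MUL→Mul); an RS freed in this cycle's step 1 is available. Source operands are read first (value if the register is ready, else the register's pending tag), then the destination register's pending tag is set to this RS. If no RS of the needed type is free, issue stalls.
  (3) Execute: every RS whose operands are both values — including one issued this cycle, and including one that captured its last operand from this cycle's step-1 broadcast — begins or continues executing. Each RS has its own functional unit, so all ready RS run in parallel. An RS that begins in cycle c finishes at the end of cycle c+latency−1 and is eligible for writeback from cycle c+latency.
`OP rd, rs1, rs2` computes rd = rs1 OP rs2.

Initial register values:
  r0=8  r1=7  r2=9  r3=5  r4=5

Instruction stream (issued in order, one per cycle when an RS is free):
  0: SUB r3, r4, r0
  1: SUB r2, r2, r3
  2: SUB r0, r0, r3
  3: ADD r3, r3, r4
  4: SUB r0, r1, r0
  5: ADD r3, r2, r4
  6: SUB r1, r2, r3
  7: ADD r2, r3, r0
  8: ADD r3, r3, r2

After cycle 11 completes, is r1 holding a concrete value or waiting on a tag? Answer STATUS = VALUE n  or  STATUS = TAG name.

cycle 1: issue SUB r3<-Add1 // r0:8,r1:7,r2:9,r3:Add1,r4:5
cycle 2: issue SUB r2<-Add2 // r0:8,r1:7,r2:Add2,r3:Add1,r4:5
cycle 3: issue SUB r0<-Add3 // r0:Add3,r1:7,r2:Add2,r3:Add1,r4:5
cycle 4: CDB Add1=-3; issue ADD r3<-Add1 // r0:Add3,r1:7,r2:Add2,r3:Add1,r4:5
cycle 5: stall // r0:Add3,r1:7,r2:Add2,r3:Add1,r4:5
cycle 6: stall // r0:Add3,r1:7,r2:Add2,r3:Add1,r4:5
cycle 7: CDB Add1=2; issue SUB r0<-Add1 // r0:Add1,r1:7,r2:Add2,r3:2,r4:5
cycle 8: CDB Add2=12; issue ADD r3<-Add2 // r0:Add1,r1:7,r2:12,r3:Add2,r4:5
cycle 9: CDB Add3=11; issue SUB r1<-Add3 // r0:Add1,r1:Add3,r2:12,r3:Add2,r4:5
cycle 10: stall // r0:Add1,r1:Add3,r2:12,r3:Add2,r4:5
cycle 11: CDB Add2=17; issue ADD r2<-Add2 // r0:Add1,r1:Add3,r2:Add2,r3:17,r4:5

STATUS = TAG Add3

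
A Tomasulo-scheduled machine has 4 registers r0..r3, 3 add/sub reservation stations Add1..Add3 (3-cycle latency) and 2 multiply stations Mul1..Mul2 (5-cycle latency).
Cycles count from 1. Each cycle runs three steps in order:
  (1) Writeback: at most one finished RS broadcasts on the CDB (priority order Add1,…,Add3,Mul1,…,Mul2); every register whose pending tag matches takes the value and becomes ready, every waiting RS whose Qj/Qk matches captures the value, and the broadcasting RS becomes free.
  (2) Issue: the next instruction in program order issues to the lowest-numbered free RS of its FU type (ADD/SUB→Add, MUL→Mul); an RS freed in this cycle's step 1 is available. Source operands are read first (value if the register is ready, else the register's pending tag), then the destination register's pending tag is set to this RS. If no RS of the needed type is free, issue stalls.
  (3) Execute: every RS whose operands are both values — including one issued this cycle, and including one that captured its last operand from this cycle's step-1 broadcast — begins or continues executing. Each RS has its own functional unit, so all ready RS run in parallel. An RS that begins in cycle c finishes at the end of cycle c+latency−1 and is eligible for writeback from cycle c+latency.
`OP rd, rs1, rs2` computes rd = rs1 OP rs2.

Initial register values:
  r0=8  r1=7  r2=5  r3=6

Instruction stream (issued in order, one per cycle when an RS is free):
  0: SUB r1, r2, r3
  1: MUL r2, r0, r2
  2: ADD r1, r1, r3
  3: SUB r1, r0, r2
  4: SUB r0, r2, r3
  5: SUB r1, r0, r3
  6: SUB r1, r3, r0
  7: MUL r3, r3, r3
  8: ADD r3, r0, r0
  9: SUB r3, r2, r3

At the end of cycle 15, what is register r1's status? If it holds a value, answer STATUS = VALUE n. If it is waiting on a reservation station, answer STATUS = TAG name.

c1: issue SUB r1<-Add1 | r0:8,r1:Add1,r2:5,r3:6
c2: issue MUL r2<-Mul1 | r0:8,r1:Add1,r2:Mul1,r3:6
c3: issue ADD r1<-Add2 | r0:8,r1:Add2,r2:Mul1,r3:6
c4: CDB Add1=-1; issue SUB r1<-Add1 | r0:8,r1:Add1,r2:Mul1,r3:6
c5: issue SUB r0<-Add3 | r0:Add3,r1:Add1,r2:Mul1,r3:6
c6: stall | r0:Add3,r1:Add1,r2:Mul1,r3:6
c7: CDB Add2=5; issue SUB r1<-Add2 | r0:Add3,r1:Add2,r2:Mul1,r3:6
c8: CDB Mul1=40; stall | r0:Add3,r1:Add2,r2:40,r3:6
c9: stall | r0:Add3,r1:Add2,r2:40,r3:6
c10: stall | r0:Add3,r1:Add2,r2:40,r3:6
c11: CDB Add1=-32; issue SUB r1<-Add1 | r0:Add3,r1:Add1,r2:40,r3:6
c12: CDB Add3=34; issue MUL r3<-Mul1 | r0:34,r1:Add1,r2:40,r3:Mul1
c13: issue ADD r3<-Add3 | r0:34,r1:Add1,r2:40,r3:Add3
c14: stall | r0:34,r1:Add1,r2:40,r3:Add3
c15: CDB Add1=-28; issue SUB r3<-Add1 | r0:34,r1:-28,r2:40,r3:Add1

STATUS = VALUE -28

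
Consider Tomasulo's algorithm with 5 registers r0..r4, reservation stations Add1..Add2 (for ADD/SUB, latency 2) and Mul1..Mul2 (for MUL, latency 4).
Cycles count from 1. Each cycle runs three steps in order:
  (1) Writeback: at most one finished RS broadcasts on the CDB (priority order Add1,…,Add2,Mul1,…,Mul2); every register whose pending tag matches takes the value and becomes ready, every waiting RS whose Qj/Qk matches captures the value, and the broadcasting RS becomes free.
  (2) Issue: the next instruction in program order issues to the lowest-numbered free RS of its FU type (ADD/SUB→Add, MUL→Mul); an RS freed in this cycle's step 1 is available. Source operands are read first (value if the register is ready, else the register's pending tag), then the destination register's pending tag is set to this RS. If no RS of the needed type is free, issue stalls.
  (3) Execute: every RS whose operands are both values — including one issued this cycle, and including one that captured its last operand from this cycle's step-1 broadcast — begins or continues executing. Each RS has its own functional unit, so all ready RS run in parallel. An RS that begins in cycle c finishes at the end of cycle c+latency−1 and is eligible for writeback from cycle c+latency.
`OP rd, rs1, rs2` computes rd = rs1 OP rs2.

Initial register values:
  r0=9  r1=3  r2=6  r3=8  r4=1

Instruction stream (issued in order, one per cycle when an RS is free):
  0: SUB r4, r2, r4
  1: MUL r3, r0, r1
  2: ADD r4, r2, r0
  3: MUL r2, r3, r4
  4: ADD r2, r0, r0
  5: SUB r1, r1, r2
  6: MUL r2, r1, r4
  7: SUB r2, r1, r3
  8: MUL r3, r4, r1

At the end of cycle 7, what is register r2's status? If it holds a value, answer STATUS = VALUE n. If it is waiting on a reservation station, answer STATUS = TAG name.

STATUS = TAG Mul1

  c1: issue SUB r4<-Add1  regs: r0:9,r1:3,r2:6,r3:8,r4:Add1
  c2: issue MUL r3<-Mul1  regs: r0:9,r1:3,r2:6,r3:Mul1,r4:Add1
  c3: CDB Add1=5; issue ADD r4<-Add1  regs: r0:9,r1:3,r2:6,r3:Mul1,r4:Add1
  c4: issue MUL r2<-Mul2  regs: r0:9,r1:3,r2:Mul2,r3:Mul1,r4:Add1
  c5: CDB Add1=15; issue ADD r2<-Add1  regs: r0:9,r1:3,r2:Add1,r3:Mul1,r4:15
  c6: CDB Mul1=27; issue SUB r1<-Add2  regs: r0:9,r1:Add2,r2:Add1,r3:27,r4:15
  c7: CDB Add1=18; issue MUL r2<-Mul1  regs: r0:9,r1:Add2,r2:Mul1,r3:27,r4:15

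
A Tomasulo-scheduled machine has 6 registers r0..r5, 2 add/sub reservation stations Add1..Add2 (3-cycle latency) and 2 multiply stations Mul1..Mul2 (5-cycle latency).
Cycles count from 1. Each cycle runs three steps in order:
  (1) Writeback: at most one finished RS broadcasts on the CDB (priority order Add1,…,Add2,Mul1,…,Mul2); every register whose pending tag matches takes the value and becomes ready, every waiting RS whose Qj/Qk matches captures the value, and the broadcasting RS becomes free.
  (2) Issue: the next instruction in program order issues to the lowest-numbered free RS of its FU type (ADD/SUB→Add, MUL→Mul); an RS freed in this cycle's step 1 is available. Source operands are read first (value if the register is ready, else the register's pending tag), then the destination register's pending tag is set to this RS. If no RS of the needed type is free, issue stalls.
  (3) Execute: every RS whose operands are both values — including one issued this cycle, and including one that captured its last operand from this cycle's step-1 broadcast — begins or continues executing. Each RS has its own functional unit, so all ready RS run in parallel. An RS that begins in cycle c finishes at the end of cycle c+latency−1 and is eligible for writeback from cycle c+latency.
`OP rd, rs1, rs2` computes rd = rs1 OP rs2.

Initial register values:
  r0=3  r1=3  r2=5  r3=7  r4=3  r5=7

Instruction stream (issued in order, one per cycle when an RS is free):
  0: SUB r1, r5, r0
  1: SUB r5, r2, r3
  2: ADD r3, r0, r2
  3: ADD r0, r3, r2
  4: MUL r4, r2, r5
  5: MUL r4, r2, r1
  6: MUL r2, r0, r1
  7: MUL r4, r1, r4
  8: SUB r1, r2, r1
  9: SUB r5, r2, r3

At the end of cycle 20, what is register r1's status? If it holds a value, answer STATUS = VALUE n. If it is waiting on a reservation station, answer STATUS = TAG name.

  c1: issue SUB r1<-Add1  regs: r0:3,r1:Add1,r2:5,r3:7,r4:3,r5:7
  c2: issue SUB r5<-Add2  regs: r0:3,r1:Add1,r2:5,r3:7,r4:3,r5:Add2
  c3: stall  regs: r0:3,r1:Add1,r2:5,r3:7,r4:3,r5:Add2
  c4: CDB Add1=4; issue ADD r3<-Add1  regs: r0:3,r1:4,r2:5,r3:Add1,r4:3,r5:Add2
  c5: CDB Add2=-2; issue ADD r0<-Add2  regs: r0:Add2,r1:4,r2:5,r3:Add1,r4:3,r5:-2
  c6: issue MUL r4<-Mul1  regs: r0:Add2,r1:4,r2:5,r3:Add1,r4:Mul1,r5:-2
  c7: CDB Add1=8; issue MUL r4<-Mul2  regs: r0:Add2,r1:4,r2:5,r3:8,r4:Mul2,r5:-2
  c8: stall  regs: r0:Add2,r1:4,r2:5,r3:8,r4:Mul2,r5:-2
  c9: stall  regs: r0:Add2,r1:4,r2:5,r3:8,r4:Mul2,r5:-2
  c10: CDB Add2=13; stall  regs: r0:13,r1:4,r2:5,r3:8,r4:Mul2,r5:-2
  c11: CDB Mul1=-10; issue MUL r2<-Mul1  regs: r0:13,r1:4,r2:Mul1,r3:8,r4:Mul2,r5:-2
  c12: CDB Mul2=20; issue MUL r4<-Mul2  regs: r0:13,r1:4,r2:Mul1,r3:8,r4:Mul2,r5:-2
  c13: issue SUB r1<-Add1  regs: r0:13,r1:Add1,r2:Mul1,r3:8,r4:Mul2,r5:-2
  c14: issue SUB r5<-Add2  regs: r0:13,r1:Add1,r2:Mul1,r3:8,r4:Mul2,r5:Add2
  c15: -  regs: r0:13,r1:Add1,r2:Mul1,r3:8,r4:Mul2,r5:Add2
  c16: CDB Mul1=52  regs: r0:13,r1:Add1,r2:52,r3:8,r4:Mul2,r5:Add2
  c17: CDB Mul2=80  regs: r0:13,r1:Add1,r2:52,r3:8,r4:80,r5:Add2
  c18: -  regs: r0:13,r1:Add1,r2:52,r3:8,r4:80,r5:Add2
  c19: CDB Add1=48  regs: r0:13,r1:48,r2:52,r3:8,r4:80,r5:Add2
  c20: CDB Add2=44  regs: r0:13,r1:48,r2:52,r3:8,r4:80,r5:44

STATUS = VALUE 48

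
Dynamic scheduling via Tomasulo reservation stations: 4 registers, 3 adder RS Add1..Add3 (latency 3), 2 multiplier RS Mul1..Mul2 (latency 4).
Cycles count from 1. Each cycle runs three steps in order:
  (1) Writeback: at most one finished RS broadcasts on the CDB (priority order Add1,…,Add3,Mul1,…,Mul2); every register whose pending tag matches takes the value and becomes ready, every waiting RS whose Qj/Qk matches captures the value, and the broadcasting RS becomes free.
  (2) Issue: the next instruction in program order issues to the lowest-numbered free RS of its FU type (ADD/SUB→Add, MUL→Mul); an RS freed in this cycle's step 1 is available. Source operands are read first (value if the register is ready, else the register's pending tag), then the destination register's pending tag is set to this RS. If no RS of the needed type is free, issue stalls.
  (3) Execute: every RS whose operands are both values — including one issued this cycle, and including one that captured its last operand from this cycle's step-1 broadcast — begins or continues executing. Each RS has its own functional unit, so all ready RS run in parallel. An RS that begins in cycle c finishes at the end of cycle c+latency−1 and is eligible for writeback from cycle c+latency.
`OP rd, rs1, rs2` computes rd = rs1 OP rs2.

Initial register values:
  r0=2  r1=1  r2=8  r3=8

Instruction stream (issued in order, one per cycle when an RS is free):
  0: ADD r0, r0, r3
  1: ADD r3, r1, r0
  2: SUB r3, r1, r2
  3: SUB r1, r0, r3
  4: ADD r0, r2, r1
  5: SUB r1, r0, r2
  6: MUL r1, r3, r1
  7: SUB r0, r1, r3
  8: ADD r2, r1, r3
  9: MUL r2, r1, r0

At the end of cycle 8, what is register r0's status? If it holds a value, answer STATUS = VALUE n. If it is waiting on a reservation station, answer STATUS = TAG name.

STATUS = TAG Add3

c1: issue ADD r0<-Add1 | r0:Add1,r1:1,r2:8,r3:8
c2: issue ADD r3<-Add2 | r0:Add1,r1:1,r2:8,r3:Add2
c3: issue SUB r3<-Add3 | r0:Add1,r1:1,r2:8,r3:Add3
c4: CDB Add1=10; issue SUB r1<-Add1 | r0:10,r1:Add1,r2:8,r3:Add3
c5: stall | r0:10,r1:Add1,r2:8,r3:Add3
c6: CDB Add3=-7; issue ADD r0<-Add3 | r0:Add3,r1:Add1,r2:8,r3:-7
c7: CDB Add2=11; issue SUB r1<-Add2 | r0:Add3,r1:Add2,r2:8,r3:-7
c8: issue MUL r1<-Mul1 | r0:Add3,r1:Mul1,r2:8,r3:-7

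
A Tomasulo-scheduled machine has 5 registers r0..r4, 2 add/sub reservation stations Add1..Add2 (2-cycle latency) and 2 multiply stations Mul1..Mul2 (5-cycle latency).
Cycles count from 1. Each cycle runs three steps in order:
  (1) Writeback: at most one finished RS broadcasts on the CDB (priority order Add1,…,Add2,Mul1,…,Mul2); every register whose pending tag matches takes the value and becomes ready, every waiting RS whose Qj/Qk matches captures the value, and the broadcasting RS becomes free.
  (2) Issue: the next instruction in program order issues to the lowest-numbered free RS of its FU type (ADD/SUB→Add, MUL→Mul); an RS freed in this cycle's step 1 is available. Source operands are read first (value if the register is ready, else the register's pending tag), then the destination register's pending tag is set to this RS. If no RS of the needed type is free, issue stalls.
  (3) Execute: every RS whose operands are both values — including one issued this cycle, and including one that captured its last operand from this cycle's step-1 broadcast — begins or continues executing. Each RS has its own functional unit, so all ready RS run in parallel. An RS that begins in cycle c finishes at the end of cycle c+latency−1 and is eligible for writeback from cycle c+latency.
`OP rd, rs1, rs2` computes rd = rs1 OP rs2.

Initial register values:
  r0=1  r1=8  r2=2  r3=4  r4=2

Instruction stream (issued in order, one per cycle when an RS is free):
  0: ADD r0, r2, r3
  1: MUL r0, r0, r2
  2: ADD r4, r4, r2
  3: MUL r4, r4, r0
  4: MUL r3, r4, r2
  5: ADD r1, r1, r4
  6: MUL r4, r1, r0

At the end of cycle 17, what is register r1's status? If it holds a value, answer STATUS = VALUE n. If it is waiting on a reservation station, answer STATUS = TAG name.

  c1: issue ADD r0<-Add1  regs: r0:Add1,r1:8,r2:2,r3:4,r4:2
  c2: issue MUL r0<-Mul1  regs: r0:Mul1,r1:8,r2:2,r3:4,r4:2
  c3: CDB Add1=6; issue ADD r4<-Add1  regs: r0:Mul1,r1:8,r2:2,r3:4,r4:Add1
  c4: issue MUL r4<-Mul2  regs: r0:Mul1,r1:8,r2:2,r3:4,r4:Mul2
  c5: CDB Add1=4; stall  regs: r0:Mul1,r1:8,r2:2,r3:4,r4:Mul2
  c6: stall  regs: r0:Mul1,r1:8,r2:2,r3:4,r4:Mul2
  c7: stall  regs: r0:Mul1,r1:8,r2:2,r3:4,r4:Mul2
  c8: CDB Mul1=12; issue MUL r3<-Mul1  regs: r0:12,r1:8,r2:2,r3:Mul1,r4:Mul2
  c9: issue ADD r1<-Add1  regs: r0:12,r1:Add1,r2:2,r3:Mul1,r4:Mul2
  c10: stall  regs: r0:12,r1:Add1,r2:2,r3:Mul1,r4:Mul2
  c11: stall  regs: r0:12,r1:Add1,r2:2,r3:Mul1,r4:Mul2
  c12: stall  regs: r0:12,r1:Add1,r2:2,r3:Mul1,r4:Mul2
  c13: CDB Mul2=48; issue MUL r4<-Mul2  regs: r0:12,r1:Add1,r2:2,r3:Mul1,r4:Mul2
  c14: -  regs: r0:12,r1:Add1,r2:2,r3:Mul1,r4:Mul2
  c15: CDB Add1=56  regs: r0:12,r1:56,r2:2,r3:Mul1,r4:Mul2
  c16: -  regs: r0:12,r1:56,r2:2,r3:Mul1,r4:Mul2
  c17: -  regs: r0:12,r1:56,r2:2,r3:Mul1,r4:Mul2

STATUS = VALUE 56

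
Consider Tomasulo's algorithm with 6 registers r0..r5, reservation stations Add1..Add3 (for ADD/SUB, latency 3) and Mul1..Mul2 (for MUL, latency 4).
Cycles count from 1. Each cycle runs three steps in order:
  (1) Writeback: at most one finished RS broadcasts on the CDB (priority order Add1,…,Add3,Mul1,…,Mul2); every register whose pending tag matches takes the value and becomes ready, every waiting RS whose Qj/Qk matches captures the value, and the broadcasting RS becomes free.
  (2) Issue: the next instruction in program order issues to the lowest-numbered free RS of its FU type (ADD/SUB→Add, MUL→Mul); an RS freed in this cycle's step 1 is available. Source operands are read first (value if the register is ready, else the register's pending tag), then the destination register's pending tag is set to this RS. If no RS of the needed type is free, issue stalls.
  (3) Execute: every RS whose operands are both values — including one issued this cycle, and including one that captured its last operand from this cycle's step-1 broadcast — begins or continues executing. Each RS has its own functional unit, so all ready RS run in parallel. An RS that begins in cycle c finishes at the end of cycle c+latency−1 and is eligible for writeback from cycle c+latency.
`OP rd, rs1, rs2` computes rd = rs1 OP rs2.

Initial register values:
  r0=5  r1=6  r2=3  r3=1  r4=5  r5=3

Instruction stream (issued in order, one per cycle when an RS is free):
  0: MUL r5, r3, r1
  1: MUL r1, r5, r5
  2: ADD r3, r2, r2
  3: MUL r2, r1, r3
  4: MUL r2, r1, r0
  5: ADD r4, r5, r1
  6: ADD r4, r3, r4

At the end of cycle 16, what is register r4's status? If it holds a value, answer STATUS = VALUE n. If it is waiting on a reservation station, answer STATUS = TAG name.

STATUS = VALUE 48

cycle 1: issue MUL r5<-Mul1 // r0:5,r1:6,r2:3,r3:1,r4:5,r5:Mul1
cycle 2: issue MUL r1<-Mul2 // r0:5,r1:Mul2,r2:3,r3:1,r4:5,r5:Mul1
cycle 3: issue ADD r3<-Add1 // r0:5,r1:Mul2,r2:3,r3:Add1,r4:5,r5:Mul1
cycle 4: stall // r0:5,r1:Mul2,r2:3,r3:Add1,r4:5,r5:Mul1
cycle 5: CDB Mul1=6; issue MUL r2<-Mul1 // r0:5,r1:Mul2,r2:Mul1,r3:Add1,r4:5,r5:6
cycle 6: CDB Add1=6; stall // r0:5,r1:Mul2,r2:Mul1,r3:6,r4:5,r5:6
cycle 7: stall // r0:5,r1:Mul2,r2:Mul1,r3:6,r4:5,r5:6
cycle 8: stall // r0:5,r1:Mul2,r2:Mul1,r3:6,r4:5,r5:6
cycle 9: CDB Mul2=36; issue MUL r2<-Mul2 // r0:5,r1:36,r2:Mul2,r3:6,r4:5,r5:6
cycle 10: issue ADD r4<-Add1 // r0:5,r1:36,r2:Mul2,r3:6,r4:Add1,r5:6
cycle 11: issue ADD r4<-Add2 // r0:5,r1:36,r2:Mul2,r3:6,r4:Add2,r5:6
cycle 12: - // r0:5,r1:36,r2:Mul2,r3:6,r4:Add2,r5:6
cycle 13: CDB Add1=42 // r0:5,r1:36,r2:Mul2,r3:6,r4:Add2,r5:6
cycle 14: CDB Mul1=216 // r0:5,r1:36,r2:Mul2,r3:6,r4:Add2,r5:6
cycle 15: CDB Mul2=180 // r0:5,r1:36,r2:180,r3:6,r4:Add2,r5:6
cycle 16: CDB Add2=48 // r0:5,r1:36,r2:180,r3:6,r4:48,r5:6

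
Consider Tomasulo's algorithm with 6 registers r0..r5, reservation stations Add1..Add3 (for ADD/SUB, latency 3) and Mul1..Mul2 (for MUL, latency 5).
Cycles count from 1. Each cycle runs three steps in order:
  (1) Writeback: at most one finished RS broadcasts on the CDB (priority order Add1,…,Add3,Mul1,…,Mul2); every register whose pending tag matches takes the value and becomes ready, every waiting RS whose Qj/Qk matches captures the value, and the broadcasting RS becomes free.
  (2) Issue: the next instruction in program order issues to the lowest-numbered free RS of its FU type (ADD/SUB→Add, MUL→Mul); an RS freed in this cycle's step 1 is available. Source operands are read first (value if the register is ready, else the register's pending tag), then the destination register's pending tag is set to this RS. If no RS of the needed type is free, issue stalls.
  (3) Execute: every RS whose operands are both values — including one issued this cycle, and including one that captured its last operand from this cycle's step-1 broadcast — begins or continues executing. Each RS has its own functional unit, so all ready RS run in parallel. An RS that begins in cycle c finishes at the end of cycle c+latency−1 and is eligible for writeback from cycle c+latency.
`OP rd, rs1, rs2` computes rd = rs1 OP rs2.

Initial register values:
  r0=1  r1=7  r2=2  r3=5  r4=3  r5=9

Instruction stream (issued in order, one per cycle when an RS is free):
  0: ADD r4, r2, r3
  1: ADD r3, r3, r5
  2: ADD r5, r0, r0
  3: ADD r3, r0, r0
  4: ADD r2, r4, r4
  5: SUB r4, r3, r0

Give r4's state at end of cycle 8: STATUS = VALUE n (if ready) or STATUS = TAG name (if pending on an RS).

STATUS = TAG Add3

  c1: issue ADD r4<-Add1  regs: r0:1,r1:7,r2:2,r3:5,r4:Add1,r5:9
  c2: issue ADD r3<-Add2  regs: r0:1,r1:7,r2:2,r3:Add2,r4:Add1,r5:9
  c3: issue ADD r5<-Add3  regs: r0:1,r1:7,r2:2,r3:Add2,r4:Add1,r5:Add3
  c4: CDB Add1=7; issue ADD r3<-Add1  regs: r0:1,r1:7,r2:2,r3:Add1,r4:7,r5:Add3
  c5: CDB Add2=14; issue ADD r2<-Add2  regs: r0:1,r1:7,r2:Add2,r3:Add1,r4:7,r5:Add3
  c6: CDB Add3=2; issue SUB r4<-Add3  regs: r0:1,r1:7,r2:Add2,r3:Add1,r4:Add3,r5:2
  c7: CDB Add1=2  regs: r0:1,r1:7,r2:Add2,r3:2,r4:Add3,r5:2
  c8: CDB Add2=14  regs: r0:1,r1:7,r2:14,r3:2,r4:Add3,r5:2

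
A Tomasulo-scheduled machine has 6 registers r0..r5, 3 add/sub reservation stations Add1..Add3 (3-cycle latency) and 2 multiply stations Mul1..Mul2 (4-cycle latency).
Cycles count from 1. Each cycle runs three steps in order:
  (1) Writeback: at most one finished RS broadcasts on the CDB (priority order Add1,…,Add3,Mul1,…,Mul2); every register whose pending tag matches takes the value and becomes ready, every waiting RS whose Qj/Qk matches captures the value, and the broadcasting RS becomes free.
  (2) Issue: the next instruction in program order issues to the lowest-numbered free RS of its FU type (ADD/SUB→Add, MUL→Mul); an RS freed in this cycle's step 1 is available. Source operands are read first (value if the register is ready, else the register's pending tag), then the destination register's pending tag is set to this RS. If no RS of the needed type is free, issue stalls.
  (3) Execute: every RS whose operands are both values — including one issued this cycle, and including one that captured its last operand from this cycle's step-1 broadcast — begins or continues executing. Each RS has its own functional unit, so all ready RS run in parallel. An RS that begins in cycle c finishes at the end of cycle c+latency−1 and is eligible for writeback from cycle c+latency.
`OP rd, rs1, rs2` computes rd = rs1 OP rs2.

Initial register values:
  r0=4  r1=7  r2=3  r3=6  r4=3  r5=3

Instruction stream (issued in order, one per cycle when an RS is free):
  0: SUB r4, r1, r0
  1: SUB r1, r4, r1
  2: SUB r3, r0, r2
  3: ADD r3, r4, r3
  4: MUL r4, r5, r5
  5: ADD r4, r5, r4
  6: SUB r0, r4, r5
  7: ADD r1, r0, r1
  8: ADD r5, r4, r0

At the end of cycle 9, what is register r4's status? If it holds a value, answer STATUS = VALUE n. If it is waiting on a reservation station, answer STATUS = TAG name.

STATUS = TAG Add3

  c1: issue SUB r4<-Add1  regs: r0:4,r1:7,r2:3,r3:6,r4:Add1,r5:3
  c2: issue SUB r1<-Add2  regs: r0:4,r1:Add2,r2:3,r3:6,r4:Add1,r5:3
  c3: issue SUB r3<-Add3  regs: r0:4,r1:Add2,r2:3,r3:Add3,r4:Add1,r5:3
  c4: CDB Add1=3; issue ADD r3<-Add1  regs: r0:4,r1:Add2,r2:3,r3:Add1,r4:3,r5:3
  c5: issue MUL r4<-Mul1  regs: r0:4,r1:Add2,r2:3,r3:Add1,r4:Mul1,r5:3
  c6: CDB Add3=1; issue ADD r4<-Add3  regs: r0:4,r1:Add2,r2:3,r3:Add1,r4:Add3,r5:3
  c7: CDB Add2=-4; issue SUB r0<-Add2  regs: r0:Add2,r1:-4,r2:3,r3:Add1,r4:Add3,r5:3
  c8: stall  regs: r0:Add2,r1:-4,r2:3,r3:Add1,r4:Add3,r5:3
  c9: CDB Add1=4; issue ADD r1<-Add1  regs: r0:Add2,r1:Add1,r2:3,r3:4,r4:Add3,r5:3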